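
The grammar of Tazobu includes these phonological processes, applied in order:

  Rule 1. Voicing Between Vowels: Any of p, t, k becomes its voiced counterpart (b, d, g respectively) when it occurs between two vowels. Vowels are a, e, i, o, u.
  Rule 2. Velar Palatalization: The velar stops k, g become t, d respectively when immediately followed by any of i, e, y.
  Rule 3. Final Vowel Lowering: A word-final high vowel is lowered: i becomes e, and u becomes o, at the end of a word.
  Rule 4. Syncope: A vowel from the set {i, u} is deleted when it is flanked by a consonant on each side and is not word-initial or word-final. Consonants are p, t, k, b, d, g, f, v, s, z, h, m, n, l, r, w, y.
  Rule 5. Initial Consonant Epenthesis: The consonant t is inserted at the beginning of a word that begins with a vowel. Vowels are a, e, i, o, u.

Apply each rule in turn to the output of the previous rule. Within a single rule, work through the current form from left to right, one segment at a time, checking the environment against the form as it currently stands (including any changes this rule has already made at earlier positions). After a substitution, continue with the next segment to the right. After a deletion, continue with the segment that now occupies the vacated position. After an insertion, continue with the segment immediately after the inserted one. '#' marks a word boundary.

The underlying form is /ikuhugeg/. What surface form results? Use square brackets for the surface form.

[tighdeg]

Rule 1 Voicing Between Vowels: [ikuhugeg] → [iguhugeg]
Rule 2 Velar Palatalization: [iguhugeg] → [iguhudeg]
Rule 3 Final Vowel Lowering: no change — [iguhudeg]
Rule 4 Syncope: [iguhudeg] → [ighdeg]
Rule 5 Initial Consonant Epenthesis: [ighdeg] → [tighdeg]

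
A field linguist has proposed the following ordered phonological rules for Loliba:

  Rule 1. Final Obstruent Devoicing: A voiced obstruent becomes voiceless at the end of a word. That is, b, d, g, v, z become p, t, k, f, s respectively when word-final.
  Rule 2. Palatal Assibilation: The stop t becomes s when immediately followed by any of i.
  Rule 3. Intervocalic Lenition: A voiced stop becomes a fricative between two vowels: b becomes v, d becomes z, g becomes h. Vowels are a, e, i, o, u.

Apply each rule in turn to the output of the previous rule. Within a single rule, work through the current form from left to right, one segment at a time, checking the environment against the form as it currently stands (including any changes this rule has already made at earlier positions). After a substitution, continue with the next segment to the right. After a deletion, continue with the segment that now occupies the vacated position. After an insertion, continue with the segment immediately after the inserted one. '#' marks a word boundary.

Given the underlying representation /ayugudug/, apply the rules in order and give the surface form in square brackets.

Rule 1 Final Obstruent Devoicing: [ayugudug] → [ayuguduk]
Rule 2 Palatal Assibilation: no change — [ayuguduk]
Rule 3 Intervocalic Lenition: [ayuguduk] → [ayuhuzuk]

[ayuhuzuk]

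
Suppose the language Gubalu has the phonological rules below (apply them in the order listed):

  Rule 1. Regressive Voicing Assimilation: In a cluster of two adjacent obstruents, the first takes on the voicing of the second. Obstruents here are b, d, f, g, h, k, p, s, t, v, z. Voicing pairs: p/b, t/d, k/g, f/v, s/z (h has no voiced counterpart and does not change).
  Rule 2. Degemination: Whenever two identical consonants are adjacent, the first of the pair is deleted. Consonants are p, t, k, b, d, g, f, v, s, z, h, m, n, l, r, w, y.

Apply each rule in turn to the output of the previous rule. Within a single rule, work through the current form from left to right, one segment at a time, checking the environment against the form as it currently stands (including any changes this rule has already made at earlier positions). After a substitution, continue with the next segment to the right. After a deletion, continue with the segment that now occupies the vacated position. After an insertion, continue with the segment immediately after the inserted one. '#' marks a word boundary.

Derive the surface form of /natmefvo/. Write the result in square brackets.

Rule 1 Regressive Voicing Assimilation: [natmefvo] → [natmevvo]
Rule 2 Degemination: [natmevvo] → [natmevo]

[natmevo]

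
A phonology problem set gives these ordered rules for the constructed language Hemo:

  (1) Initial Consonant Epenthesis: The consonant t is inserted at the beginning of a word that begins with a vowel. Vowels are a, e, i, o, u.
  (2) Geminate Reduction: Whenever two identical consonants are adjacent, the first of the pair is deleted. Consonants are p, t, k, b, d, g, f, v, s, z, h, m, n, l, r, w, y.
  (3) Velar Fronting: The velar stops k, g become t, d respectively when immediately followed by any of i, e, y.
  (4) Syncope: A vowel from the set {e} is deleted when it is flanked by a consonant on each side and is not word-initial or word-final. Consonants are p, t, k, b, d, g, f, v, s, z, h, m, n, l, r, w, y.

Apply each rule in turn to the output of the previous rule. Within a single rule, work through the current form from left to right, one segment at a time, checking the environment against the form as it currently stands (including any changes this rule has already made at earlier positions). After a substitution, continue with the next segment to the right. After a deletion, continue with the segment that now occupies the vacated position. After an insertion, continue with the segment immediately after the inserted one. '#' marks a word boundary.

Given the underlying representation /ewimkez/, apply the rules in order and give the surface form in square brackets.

(1) Initial Consonant Epenthesis: [ewimkez] → [tewimkez]
(2) Geminate Reduction: no change — [tewimkez]
(3) Velar Fronting: [tewimkez] → [tewimtez]
(4) Syncope: [tewimtez] → [twimtz]

[twimtz]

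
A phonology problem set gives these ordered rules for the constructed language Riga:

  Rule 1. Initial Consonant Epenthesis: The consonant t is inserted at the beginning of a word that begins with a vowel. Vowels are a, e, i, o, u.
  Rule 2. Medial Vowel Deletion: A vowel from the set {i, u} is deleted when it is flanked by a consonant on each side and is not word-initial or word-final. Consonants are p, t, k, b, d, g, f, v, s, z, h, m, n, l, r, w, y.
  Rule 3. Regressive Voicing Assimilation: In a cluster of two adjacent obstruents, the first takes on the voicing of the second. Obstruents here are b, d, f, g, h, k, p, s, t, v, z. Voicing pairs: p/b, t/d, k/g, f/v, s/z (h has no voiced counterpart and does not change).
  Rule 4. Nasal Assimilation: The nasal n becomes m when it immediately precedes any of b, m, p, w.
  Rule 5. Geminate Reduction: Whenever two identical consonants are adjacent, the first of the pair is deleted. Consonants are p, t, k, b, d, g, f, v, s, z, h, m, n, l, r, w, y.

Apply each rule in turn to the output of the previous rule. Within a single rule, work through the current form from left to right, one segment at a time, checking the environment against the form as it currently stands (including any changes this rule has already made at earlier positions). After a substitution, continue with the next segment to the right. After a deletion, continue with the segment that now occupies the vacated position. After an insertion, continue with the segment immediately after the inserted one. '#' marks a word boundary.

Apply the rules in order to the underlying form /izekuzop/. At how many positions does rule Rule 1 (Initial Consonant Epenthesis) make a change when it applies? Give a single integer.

Rule 1 Initial Consonant Epenthesis: [izekuzop] → [tizekuzop]
Rule 2 Medial Vowel Deletion: [tizekuzop] → [tzekzop]
Rule 3 Regressive Voicing Assimilation: [tzekzop] → [dzegzop]
Rule 4 Nasal Assimilation: no change — [dzegzop]
Rule 5 Geminate Reduction: no change — [dzegzop]
Rule Rule 1 changed 1 position(s).

1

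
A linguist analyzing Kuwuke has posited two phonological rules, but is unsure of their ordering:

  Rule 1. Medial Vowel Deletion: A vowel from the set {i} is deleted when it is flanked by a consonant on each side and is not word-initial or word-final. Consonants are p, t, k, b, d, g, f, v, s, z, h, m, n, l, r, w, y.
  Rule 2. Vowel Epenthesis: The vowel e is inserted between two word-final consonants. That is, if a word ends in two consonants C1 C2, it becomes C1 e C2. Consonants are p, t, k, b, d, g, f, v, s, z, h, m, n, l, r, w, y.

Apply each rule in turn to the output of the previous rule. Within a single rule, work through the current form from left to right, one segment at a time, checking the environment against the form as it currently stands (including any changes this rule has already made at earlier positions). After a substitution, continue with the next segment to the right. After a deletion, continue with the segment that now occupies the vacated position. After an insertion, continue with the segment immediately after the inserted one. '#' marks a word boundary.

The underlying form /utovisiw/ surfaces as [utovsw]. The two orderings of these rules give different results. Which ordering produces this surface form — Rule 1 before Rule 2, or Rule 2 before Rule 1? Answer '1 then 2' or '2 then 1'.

2 then 1

Order 1 then 2:
  1 Medial Vowel Deletion: [utovisiw] → [utovsw]
  2 Vowel Epenthesis: [utovsw] → [utovsew]
  result: [utovsew]
Order 2 then 1:
  2 Vowel Epenthesis: no change — [utovisiw]
  1 Medial Vowel Deletion: [utovisiw] → [utovsw]
  result: [utovsw]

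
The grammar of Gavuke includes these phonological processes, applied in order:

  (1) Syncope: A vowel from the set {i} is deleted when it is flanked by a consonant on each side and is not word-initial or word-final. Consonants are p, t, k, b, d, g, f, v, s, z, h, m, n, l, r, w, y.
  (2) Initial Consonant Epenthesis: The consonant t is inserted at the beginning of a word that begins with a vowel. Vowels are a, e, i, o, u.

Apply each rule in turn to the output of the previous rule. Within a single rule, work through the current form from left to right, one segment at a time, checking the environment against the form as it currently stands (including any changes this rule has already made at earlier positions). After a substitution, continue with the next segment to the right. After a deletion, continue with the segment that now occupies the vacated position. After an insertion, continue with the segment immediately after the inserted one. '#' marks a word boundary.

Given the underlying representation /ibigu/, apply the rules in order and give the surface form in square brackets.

(1) Syncope: [ibigu] → [ibgu]
(2) Initial Consonant Epenthesis: [ibgu] → [tibgu]

[tibgu]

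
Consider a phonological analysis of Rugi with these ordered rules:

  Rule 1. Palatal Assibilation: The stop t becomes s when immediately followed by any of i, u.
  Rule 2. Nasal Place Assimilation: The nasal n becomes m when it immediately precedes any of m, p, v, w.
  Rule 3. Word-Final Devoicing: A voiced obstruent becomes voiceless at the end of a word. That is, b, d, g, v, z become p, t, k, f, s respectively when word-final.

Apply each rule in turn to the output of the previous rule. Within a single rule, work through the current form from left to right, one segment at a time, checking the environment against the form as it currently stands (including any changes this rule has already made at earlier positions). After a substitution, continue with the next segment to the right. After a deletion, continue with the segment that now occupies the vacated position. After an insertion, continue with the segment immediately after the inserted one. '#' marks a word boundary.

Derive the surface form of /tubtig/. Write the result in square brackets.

Rule 1 Palatal Assibilation: [tubtig] → [subsig]
Rule 2 Nasal Place Assimilation: no change — [subsig]
Rule 3 Word-Final Devoicing: [subsig] → [subsik]

[subsik]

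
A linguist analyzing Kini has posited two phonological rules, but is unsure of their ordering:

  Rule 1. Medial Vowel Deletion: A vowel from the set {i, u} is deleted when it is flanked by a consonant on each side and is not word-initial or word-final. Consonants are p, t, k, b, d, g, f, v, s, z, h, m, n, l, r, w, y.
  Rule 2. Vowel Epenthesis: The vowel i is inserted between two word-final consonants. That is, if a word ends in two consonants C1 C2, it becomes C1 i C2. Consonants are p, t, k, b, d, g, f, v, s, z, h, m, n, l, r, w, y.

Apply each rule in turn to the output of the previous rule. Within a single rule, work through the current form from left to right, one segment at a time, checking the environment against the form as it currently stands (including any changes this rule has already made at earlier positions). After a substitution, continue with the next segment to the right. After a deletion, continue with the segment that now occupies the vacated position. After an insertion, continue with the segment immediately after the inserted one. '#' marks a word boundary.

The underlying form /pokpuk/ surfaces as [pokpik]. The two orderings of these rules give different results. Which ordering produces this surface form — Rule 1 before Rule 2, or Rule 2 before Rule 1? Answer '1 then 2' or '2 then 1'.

1 then 2

Order 1 then 2:
  1 Medial Vowel Deletion: [pokpuk] → [pokpk]
  2 Vowel Epenthesis: [pokpk] → [pokpik]
  result: [pokpik]
Order 2 then 1:
  2 Vowel Epenthesis: no change — [pokpuk]
  1 Medial Vowel Deletion: [pokpuk] → [pokpk]
  result: [pokpk]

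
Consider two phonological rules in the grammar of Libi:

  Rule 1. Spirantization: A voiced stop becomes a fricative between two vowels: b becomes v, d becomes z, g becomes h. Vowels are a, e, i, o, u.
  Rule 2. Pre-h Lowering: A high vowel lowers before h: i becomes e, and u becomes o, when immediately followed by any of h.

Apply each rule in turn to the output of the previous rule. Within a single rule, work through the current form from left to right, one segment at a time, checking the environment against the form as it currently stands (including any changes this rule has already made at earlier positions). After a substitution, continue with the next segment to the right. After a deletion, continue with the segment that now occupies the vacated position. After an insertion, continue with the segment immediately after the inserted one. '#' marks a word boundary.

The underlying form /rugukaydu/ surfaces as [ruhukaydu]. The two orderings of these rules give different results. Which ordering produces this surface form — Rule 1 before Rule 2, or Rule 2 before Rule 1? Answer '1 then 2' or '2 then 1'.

2 then 1

Order 1 then 2:
  1 Spirantization: [rugukaydu] → [ruhukaydu]
  2 Pre-h Lowering: [ruhukaydu] → [rohukaydu]
  result: [rohukaydu]
Order 2 then 1:
  2 Pre-h Lowering: no change — [rugukaydu]
  1 Spirantization: [rugukaydu] → [ruhukaydu]
  result: [ruhukaydu]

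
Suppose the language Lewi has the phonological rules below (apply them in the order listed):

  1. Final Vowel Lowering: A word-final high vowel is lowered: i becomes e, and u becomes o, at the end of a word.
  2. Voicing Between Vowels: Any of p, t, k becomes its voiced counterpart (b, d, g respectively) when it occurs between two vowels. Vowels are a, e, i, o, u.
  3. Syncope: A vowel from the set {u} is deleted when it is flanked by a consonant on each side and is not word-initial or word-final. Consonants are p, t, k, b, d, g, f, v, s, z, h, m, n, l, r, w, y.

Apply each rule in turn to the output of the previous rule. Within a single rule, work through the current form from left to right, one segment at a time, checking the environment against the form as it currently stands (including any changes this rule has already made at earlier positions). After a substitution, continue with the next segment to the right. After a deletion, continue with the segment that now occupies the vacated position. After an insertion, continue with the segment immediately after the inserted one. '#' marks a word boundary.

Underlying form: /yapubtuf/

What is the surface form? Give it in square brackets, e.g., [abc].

[yabbtf]

1 Final Vowel Lowering: no change — [yapubtuf]
2 Voicing Between Vowels: [yapubtuf] → [yabubtuf]
3 Syncope: [yabubtuf] → [yabbtf]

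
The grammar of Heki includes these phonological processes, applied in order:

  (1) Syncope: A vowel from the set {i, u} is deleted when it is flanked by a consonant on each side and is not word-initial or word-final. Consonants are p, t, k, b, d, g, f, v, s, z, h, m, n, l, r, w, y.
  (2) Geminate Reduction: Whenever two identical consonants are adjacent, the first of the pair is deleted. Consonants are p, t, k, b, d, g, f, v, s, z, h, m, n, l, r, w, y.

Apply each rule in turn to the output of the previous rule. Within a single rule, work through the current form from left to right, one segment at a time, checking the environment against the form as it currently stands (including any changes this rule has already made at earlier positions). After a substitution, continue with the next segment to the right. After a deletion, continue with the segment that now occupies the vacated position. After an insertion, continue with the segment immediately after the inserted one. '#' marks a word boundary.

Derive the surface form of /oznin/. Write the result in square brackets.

(1) Syncope: [oznin] → [oznn]
(2) Geminate Reduction: [oznn] → [ozn]

[ozn]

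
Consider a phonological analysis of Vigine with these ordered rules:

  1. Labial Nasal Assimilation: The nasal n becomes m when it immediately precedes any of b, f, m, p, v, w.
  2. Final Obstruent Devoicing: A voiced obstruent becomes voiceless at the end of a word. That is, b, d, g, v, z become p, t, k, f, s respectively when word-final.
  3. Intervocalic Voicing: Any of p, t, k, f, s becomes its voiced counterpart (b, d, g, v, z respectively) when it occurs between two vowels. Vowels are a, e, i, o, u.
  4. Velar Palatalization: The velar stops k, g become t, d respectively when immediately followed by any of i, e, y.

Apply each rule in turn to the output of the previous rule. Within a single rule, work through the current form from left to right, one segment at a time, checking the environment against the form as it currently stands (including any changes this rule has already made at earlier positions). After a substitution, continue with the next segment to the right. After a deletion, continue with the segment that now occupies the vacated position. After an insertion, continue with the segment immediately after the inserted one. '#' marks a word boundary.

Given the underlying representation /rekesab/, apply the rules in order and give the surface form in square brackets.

1 Labial Nasal Assimilation: no change — [rekesab]
2 Final Obstruent Devoicing: [rekesab] → [rekesap]
3 Intervocalic Voicing: [rekesap] → [regezap]
4 Velar Palatalization: [regezap] → [redezap]

[redezap]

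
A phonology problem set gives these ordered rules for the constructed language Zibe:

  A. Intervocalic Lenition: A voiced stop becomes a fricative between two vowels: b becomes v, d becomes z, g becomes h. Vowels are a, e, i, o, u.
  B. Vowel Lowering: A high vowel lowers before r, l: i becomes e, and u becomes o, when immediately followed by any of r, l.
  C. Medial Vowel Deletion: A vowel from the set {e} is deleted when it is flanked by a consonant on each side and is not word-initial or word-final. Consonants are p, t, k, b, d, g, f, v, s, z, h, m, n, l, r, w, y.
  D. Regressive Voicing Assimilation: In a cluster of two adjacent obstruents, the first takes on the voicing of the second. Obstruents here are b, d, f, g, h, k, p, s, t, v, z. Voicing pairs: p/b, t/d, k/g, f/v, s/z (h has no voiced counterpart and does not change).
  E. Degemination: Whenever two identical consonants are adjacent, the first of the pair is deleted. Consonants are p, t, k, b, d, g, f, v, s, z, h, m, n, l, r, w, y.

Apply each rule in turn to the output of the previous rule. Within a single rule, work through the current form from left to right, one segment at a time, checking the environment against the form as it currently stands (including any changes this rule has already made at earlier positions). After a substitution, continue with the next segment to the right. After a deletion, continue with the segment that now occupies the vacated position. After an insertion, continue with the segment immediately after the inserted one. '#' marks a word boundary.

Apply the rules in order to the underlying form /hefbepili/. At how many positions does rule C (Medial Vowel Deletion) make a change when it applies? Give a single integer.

A Intervocalic Lenition: no change — [hefbepili]
B Vowel Lowering: [hefbepili] → [hefbepeli]
C Medial Vowel Deletion: [hefbepeli] → [hfbpli]
D Regressive Voicing Assimilation: [hfbpli] → [hvppli]
E Degemination: [hvppli] → [hvpli]
Rule C changed 3 position(s).

3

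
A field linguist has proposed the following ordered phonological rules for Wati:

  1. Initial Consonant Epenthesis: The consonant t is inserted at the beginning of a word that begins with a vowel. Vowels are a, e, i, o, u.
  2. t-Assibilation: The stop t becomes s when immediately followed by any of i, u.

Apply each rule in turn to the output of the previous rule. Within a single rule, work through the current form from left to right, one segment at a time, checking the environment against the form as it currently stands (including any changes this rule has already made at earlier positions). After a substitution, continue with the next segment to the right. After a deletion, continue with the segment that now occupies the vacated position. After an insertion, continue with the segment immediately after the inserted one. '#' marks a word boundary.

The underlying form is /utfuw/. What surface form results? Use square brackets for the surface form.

[sutfuw]

1 Initial Consonant Epenthesis: [utfuw] → [tutfuw]
2 t-Assibilation: [tutfuw] → [sutfuw]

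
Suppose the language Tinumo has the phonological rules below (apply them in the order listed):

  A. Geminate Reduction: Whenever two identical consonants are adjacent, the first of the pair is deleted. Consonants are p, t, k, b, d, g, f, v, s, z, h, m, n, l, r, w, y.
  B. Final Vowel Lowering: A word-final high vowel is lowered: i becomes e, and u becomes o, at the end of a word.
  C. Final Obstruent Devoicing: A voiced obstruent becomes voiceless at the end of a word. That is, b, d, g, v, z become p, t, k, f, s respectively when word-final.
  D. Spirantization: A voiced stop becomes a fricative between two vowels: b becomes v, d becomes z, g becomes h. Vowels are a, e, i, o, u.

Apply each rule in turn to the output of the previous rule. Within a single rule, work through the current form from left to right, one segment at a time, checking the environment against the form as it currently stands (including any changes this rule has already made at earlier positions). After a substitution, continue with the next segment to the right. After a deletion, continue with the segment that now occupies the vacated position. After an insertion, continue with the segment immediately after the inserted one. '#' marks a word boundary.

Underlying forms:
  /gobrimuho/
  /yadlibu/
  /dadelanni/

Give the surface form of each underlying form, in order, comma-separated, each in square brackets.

[gobrimuho], [yadlivo], [dazelane]

/gobrimuho/:
  A Geminate Reduction: no change — [gobrimuho]
  B Final Vowel Lowering: no change — [gobrimuho]
  C Final Obstruent Devoicing: no change — [gobrimuho]
  D Spirantization: no change — [gobrimuho]
/yadlibu/:
  A Geminate Reduction: no change — [yadlibu]
  B Final Vowel Lowering: [yadlibu] → [yadlibo]
  C Final Obstruent Devoicing: no change — [yadlibo]
  D Spirantization: [yadlibo] → [yadlivo]
/dadelanni/:
  A Geminate Reduction: [dadelanni] → [dadelani]
  B Final Vowel Lowering: [dadelani] → [dadelane]
  C Final Obstruent Devoicing: no change — [dadelane]
  D Spirantization: [dadelane] → [dazelane]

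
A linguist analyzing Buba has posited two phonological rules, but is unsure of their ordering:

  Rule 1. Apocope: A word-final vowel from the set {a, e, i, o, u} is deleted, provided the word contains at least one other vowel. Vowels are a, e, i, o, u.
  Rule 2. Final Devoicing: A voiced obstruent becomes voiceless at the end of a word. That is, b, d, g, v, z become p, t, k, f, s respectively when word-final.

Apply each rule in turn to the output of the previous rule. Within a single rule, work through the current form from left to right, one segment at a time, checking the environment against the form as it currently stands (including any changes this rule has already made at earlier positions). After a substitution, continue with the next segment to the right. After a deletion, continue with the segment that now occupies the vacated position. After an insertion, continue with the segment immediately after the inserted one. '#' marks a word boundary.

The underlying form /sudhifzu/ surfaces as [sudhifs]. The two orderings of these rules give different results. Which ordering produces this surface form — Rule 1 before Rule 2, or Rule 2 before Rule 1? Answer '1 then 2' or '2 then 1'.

1 then 2

Order 1 then 2:
  1 Apocope: [sudhifzu] → [sudhifz]
  2 Final Devoicing: [sudhifz] → [sudhifs]
  result: [sudhifs]
Order 2 then 1:
  2 Final Devoicing: no change — [sudhifzu]
  1 Apocope: [sudhifzu] → [sudhifz]
  result: [sudhifz]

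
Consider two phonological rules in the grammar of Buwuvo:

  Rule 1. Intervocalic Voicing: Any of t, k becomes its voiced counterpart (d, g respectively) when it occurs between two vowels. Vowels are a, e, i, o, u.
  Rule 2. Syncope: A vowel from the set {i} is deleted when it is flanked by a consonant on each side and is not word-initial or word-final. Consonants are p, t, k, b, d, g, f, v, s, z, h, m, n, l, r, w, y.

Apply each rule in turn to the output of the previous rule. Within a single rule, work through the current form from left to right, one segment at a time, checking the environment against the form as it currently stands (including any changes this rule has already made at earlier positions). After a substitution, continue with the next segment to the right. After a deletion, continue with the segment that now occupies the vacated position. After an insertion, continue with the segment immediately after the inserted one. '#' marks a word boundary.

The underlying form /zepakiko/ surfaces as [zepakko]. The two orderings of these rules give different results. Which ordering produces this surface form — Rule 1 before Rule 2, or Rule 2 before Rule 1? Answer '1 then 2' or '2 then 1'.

2 then 1

Order 1 then 2:
  1 Intervocalic Voicing: [zepakiko] → [zepagigo]
  2 Syncope: [zepagigo] → [zepaggo]
  result: [zepaggo]
Order 2 then 1:
  2 Syncope: [zepakiko] → [zepakko]
  1 Intervocalic Voicing: no change — [zepakko]
  result: [zepakko]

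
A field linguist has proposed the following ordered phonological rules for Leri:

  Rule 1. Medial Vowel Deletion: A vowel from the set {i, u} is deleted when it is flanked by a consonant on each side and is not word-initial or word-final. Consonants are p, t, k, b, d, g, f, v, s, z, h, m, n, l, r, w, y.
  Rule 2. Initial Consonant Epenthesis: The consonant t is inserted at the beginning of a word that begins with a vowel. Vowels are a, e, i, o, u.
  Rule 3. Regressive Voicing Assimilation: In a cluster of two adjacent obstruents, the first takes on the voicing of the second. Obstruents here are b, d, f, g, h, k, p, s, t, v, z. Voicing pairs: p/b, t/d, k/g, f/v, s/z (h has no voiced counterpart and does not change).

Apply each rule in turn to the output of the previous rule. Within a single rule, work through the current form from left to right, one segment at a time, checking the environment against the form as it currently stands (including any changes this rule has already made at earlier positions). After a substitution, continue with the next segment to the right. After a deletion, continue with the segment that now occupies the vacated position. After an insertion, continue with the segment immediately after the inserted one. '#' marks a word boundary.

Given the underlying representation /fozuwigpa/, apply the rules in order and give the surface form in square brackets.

Rule 1 Medial Vowel Deletion: [fozuwigpa] → [fozwgpa]
Rule 2 Initial Consonant Epenthesis: no change — [fozwgpa]
Rule 3 Regressive Voicing Assimilation: [fozwgpa] → [fozwkpa]

[fozwkpa]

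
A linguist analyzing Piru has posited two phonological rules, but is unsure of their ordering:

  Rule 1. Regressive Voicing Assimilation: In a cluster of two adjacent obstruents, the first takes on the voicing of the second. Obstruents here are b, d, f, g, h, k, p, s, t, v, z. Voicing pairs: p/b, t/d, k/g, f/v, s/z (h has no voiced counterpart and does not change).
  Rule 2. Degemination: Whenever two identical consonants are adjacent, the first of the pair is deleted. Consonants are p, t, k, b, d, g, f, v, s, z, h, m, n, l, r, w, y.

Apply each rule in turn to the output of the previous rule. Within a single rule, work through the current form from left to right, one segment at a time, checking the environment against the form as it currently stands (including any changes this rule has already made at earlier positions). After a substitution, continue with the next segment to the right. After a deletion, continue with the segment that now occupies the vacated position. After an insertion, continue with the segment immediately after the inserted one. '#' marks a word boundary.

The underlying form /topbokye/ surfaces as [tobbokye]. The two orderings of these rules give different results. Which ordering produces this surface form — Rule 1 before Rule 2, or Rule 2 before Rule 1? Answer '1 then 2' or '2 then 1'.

Order 1 then 2:
  1 Regressive Voicing Assimilation: [topbokye] → [tobbokye]
  2 Degemination: [tobbokye] → [tobokye]
  result: [tobokye]
Order 2 then 1:
  2 Degemination: no change — [topbokye]
  1 Regressive Voicing Assimilation: [topbokye] → [tobbokye]
  result: [tobbokye]

2 then 1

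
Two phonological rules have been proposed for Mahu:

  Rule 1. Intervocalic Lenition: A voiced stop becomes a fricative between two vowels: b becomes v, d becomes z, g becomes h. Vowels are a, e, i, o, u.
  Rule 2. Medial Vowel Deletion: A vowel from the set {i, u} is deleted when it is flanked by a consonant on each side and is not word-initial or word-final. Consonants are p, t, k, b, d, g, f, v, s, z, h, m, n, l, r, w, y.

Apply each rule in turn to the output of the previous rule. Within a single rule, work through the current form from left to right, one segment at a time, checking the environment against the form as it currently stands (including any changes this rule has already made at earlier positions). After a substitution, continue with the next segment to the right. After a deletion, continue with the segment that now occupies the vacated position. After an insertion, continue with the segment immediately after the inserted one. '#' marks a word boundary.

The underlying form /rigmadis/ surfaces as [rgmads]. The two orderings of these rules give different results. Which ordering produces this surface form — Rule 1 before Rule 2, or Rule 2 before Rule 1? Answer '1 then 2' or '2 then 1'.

Order 1 then 2:
  1 Intervocalic Lenition: [rigmadis] → [rigmazis]
  2 Medial Vowel Deletion: [rigmazis] → [rgmazs]
  result: [rgmazs]
Order 2 then 1:
  2 Medial Vowel Deletion: [rigmadis] → [rgmads]
  1 Intervocalic Lenition: no change — [rgmads]
  result: [rgmads]

2 then 1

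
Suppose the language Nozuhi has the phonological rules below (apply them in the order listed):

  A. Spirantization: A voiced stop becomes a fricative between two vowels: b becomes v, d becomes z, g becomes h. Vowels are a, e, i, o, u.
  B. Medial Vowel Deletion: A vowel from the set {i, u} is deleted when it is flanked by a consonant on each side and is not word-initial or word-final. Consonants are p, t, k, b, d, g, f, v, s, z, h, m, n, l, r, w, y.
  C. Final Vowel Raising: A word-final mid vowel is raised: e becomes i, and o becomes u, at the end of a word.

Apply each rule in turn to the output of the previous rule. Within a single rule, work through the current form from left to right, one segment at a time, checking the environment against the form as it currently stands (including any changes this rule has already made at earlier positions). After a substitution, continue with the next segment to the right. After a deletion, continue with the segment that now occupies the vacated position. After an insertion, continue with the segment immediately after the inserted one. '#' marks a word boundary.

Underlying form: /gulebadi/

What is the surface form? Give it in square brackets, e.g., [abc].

A Spirantization: [gulebadi] → [gulevazi]
B Medial Vowel Deletion: [gulevazi] → [glevazi]
C Final Vowel Raising: no change — [glevazi]

[glevazi]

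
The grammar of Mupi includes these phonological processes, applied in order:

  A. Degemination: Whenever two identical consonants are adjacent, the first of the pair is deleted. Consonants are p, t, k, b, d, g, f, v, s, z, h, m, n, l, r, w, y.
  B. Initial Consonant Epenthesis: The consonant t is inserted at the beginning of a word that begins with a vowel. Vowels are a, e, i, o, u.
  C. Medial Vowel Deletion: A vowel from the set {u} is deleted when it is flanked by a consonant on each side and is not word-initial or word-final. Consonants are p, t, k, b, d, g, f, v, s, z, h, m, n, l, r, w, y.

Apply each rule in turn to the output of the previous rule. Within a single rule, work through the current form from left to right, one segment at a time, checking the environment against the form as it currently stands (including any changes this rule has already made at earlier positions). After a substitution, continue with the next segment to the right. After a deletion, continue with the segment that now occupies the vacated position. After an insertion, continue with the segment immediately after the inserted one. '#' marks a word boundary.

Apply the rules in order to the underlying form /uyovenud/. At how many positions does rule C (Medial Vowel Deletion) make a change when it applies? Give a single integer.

2

A Degemination: no change — [uyovenud]
B Initial Consonant Epenthesis: [uyovenud] → [tuyovenud]
C Medial Vowel Deletion: [tuyovenud] → [tyovend]
Rule C changed 2 position(s).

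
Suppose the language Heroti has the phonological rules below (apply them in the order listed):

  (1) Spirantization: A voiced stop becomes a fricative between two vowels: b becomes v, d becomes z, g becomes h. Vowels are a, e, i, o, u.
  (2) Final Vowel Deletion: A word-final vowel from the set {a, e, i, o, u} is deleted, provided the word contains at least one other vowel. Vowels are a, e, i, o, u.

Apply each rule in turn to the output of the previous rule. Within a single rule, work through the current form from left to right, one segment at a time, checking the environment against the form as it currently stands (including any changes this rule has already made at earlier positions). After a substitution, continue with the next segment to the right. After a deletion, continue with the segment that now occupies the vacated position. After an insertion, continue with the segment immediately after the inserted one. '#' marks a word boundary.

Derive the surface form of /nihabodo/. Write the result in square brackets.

[nihavoz]

(1) Spirantization: [nihabodo] → [nihavozo]
(2) Final Vowel Deletion: [nihavozo] → [nihavoz]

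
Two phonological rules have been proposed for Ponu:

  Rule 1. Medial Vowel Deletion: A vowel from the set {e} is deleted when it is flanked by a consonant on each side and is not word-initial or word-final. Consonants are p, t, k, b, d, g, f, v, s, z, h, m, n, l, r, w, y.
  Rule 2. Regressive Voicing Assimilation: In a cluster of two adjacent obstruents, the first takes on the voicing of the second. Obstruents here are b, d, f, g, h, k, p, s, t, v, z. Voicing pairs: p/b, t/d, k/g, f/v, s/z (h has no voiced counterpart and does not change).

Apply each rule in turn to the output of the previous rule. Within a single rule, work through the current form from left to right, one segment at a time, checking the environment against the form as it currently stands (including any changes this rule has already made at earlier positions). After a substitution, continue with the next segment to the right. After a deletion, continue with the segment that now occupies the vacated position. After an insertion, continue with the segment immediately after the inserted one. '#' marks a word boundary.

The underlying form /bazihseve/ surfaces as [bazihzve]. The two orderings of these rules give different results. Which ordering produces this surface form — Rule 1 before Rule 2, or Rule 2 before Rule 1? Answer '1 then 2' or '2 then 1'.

1 then 2

Order 1 then 2:
  1 Medial Vowel Deletion: [bazihseve] → [bazihsve]
  2 Regressive Voicing Assimilation: [bazihsve] → [bazihzve]
  result: [bazihzve]
Order 2 then 1:
  2 Regressive Voicing Assimilation: no change — [bazihseve]
  1 Medial Vowel Deletion: [bazihseve] → [bazihsve]
  result: [bazihsve]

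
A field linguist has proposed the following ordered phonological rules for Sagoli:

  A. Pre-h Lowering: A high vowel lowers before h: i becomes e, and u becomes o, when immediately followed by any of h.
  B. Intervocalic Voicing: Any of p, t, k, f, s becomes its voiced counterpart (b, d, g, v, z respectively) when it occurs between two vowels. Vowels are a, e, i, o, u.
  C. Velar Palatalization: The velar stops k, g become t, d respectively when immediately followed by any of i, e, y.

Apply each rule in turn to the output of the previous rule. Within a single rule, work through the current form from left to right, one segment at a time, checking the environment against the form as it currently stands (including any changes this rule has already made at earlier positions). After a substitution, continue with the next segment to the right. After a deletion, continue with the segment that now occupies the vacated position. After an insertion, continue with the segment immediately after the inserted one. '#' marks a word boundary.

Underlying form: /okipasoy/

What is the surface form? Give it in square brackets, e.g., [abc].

[odibazoy]

A Pre-h Lowering: no change — [okipasoy]
B Intervocalic Voicing: [okipasoy] → [ogibazoy]
C Velar Palatalization: [ogibazoy] → [odibazoy]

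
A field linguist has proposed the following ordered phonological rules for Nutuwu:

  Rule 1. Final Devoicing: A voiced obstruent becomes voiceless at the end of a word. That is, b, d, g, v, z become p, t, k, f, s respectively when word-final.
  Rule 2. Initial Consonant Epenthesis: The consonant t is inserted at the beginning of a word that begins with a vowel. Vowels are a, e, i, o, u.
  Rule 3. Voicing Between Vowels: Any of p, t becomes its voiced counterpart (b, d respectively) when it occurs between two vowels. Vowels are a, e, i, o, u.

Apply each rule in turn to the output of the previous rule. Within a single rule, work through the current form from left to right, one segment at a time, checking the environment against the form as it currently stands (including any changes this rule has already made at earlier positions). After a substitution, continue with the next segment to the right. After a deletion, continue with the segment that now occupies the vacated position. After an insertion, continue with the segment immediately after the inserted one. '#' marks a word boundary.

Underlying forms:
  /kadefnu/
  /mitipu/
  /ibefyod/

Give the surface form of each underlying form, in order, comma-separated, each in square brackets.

[kadefnu], [midibu], [tibefyot]

/kadefnu/:
  Rule 1 Final Devoicing: no change — [kadefnu]
  Rule 2 Initial Consonant Epenthesis: no change — [kadefnu]
  Rule 3 Voicing Between Vowels: no change — [kadefnu]
/mitipu/:
  Rule 1 Final Devoicing: no change — [mitipu]
  Rule 2 Initial Consonant Epenthesis: no change — [mitipu]
  Rule 3 Voicing Between Vowels: [mitipu] → [midibu]
/ibefyod/:
  Rule 1 Final Devoicing: [ibefyod] → [ibefyot]
  Rule 2 Initial Consonant Epenthesis: [ibefyot] → [tibefyot]
  Rule 3 Voicing Between Vowels: no change — [tibefyot]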